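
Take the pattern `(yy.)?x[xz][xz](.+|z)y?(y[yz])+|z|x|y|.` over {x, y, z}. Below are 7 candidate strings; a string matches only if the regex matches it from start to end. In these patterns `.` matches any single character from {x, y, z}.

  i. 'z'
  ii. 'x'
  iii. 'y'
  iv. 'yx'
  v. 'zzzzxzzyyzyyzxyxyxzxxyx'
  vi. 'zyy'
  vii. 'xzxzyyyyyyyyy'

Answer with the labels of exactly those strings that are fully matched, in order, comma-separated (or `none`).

i → match
ii → match
iii → match
iv → no match
v → no match
vi → no match
vii → match

i, ii, iii, vii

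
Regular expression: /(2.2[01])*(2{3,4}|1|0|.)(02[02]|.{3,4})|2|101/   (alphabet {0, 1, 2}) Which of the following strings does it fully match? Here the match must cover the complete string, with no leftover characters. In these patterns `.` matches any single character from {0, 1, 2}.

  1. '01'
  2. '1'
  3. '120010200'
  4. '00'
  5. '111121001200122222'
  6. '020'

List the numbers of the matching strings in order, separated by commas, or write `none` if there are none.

none

1 → no match
2 → no match
3 → no match
4 → no match
5 → no match
6 → no match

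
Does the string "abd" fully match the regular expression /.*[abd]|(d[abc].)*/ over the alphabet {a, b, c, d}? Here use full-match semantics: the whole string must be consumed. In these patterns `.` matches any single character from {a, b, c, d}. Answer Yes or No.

Yes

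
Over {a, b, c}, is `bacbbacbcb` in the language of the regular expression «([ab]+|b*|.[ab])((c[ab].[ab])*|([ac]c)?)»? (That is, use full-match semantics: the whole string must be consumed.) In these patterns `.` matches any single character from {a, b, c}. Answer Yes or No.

Yes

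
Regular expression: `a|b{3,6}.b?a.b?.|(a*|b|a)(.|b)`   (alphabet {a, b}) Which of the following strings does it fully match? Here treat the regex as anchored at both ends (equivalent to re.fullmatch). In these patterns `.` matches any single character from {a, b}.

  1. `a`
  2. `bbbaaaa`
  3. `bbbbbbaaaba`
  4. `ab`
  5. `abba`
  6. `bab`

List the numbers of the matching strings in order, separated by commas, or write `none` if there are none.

1. `a` → match
2. `bbbaaaa` → match
3. `bbbbbbaaaba` → match
4. `ab` → match
5. `abba` → no match
6. `bab` → no match

1, 2, 3, 4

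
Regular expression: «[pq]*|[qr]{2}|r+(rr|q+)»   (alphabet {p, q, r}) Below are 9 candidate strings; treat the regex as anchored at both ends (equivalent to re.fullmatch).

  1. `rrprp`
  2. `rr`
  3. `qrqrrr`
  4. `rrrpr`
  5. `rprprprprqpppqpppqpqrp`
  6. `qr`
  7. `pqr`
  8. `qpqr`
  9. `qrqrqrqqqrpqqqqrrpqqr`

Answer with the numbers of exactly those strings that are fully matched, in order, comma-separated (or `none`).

1 → no match
2 → match
3 → no match
4 → no match
5 → no match
6 → match
7 → no match
8 → no match
9 → no match

2, 6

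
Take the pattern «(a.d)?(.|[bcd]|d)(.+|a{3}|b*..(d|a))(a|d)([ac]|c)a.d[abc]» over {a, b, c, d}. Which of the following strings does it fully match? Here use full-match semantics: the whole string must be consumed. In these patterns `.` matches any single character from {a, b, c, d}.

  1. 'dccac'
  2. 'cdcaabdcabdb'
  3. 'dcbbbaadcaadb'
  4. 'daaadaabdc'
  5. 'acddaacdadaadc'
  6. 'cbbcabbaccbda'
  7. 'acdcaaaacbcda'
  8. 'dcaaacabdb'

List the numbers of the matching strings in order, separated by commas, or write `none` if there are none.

1 → no match
2 → match
3 → match
4 → match
5 → no match
6 → no match
7 → no match
8 → match

2, 3, 4, 8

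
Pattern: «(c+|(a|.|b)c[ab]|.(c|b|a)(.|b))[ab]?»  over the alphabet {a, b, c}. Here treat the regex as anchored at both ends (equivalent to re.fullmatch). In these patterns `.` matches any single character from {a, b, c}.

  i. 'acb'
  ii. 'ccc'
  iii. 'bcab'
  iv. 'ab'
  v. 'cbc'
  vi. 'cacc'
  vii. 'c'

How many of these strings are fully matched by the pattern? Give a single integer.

i → match
ii → match
iii → match
iv → no match
v → match
vi → no match
vii → match
Total matched: 5

5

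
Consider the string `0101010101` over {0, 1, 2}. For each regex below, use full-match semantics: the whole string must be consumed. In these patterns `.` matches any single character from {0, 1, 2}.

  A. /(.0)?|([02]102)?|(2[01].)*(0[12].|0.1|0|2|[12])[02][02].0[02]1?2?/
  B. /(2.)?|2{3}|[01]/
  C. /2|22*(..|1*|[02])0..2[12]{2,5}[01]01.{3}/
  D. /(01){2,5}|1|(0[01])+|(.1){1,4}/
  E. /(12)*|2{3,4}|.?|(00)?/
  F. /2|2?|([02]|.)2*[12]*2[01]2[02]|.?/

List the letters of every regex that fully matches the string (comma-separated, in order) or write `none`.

D

A → no match
B → no match
C → no match — must start with `2`
D → match
E → no match
F → no match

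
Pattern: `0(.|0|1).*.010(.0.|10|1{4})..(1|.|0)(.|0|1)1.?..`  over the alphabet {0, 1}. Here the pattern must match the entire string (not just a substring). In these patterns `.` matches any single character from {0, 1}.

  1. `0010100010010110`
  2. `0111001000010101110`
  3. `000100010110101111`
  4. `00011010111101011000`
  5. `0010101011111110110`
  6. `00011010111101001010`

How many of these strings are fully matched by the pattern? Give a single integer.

5

1 → match
2 → match
3 → no match
4 → match
5 → match
6 → match
Total matched: 5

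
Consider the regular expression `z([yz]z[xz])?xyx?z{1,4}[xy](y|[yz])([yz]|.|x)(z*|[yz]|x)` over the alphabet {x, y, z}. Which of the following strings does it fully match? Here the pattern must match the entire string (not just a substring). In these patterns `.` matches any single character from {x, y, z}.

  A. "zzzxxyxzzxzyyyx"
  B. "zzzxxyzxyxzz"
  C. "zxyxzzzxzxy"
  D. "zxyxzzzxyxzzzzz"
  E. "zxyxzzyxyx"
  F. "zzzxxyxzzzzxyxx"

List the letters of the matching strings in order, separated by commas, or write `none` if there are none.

B, C, D, F

A → no match
B → match
C → match
D → match
E → no match
F → match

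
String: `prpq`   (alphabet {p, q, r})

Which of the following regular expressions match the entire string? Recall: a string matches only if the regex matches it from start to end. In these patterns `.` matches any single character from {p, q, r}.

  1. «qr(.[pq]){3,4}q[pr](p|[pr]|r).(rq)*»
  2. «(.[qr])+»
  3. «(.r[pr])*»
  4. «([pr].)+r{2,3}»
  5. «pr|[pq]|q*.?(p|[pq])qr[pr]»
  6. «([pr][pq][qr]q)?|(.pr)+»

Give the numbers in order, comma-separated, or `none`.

2

1 → no match — must start with `qr`
2 → match
3 → no match
4 → no match — must end with `r`
5 → no match
6 → no match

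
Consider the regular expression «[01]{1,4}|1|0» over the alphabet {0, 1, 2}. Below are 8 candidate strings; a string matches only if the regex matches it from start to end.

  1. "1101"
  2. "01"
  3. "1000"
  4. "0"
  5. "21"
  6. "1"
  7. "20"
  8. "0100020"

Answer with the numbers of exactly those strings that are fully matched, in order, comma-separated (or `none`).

1, 2, 3, 4, 6

1 → match
2 → match
3 → match
4 → match
5 → no match
6 → match
7 → no match
8 → no match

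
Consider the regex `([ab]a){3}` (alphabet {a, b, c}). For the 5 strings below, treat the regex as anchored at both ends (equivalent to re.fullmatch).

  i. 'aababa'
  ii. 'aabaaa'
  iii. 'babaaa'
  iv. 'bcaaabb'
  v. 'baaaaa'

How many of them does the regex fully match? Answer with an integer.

i → match
ii → match
iii → match
iv → no match — must end with 'a'
v → match
Total matched: 4

4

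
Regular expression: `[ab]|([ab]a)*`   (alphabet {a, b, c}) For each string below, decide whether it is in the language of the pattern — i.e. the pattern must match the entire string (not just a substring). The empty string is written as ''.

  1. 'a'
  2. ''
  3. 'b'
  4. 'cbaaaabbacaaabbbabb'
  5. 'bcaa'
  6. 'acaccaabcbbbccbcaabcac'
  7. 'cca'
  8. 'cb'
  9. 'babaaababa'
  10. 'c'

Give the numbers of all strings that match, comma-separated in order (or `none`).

1, 2, 3, 9

1 → match
2 → match
3 → match
4 → no match
5 → no match
6 → no match
7 → no match
8 → no match
9 → match
10 → no match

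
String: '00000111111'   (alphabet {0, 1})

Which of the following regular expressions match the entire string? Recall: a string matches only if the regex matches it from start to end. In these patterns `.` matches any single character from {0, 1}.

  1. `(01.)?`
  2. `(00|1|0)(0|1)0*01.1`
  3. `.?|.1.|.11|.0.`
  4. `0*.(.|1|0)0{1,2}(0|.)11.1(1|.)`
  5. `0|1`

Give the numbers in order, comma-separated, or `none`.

1 → no match
2 → no match
3 → no match
4 → match
5 → no match

4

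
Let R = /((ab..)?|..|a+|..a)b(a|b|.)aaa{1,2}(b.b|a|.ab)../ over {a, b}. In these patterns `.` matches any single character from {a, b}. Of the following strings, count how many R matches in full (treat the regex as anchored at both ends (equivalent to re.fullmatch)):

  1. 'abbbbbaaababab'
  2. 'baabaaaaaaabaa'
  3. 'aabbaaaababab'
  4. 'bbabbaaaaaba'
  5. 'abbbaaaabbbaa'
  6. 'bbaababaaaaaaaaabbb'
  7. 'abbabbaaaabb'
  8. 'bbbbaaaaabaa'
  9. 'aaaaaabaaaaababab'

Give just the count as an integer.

8

1 → match
2 → match
3 → match
4 → match
5 → match
6 → no match
7 → match
8 → match
9 → match
Total matched: 8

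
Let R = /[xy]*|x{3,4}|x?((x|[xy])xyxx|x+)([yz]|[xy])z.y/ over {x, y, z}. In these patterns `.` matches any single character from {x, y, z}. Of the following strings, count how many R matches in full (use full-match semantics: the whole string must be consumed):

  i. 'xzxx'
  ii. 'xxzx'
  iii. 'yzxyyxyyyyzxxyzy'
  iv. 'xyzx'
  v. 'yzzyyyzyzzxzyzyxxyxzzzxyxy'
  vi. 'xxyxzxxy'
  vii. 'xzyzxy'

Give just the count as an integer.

i → no match
ii → no match
iii → no match
iv → no match
v → no match
vi → no match
vii → no match
Total matched: 0

0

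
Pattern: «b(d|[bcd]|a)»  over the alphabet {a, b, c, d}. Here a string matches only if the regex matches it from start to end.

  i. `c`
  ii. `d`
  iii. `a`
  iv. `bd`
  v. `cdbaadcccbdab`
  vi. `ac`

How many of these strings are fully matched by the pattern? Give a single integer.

i → no match — must start with `b`
ii → no match — must start with `b`
iii → no match — must start with `b`
iv → match
v → no match — must start with `b`
vi → no match — must start with `b`
Total matched: 1

1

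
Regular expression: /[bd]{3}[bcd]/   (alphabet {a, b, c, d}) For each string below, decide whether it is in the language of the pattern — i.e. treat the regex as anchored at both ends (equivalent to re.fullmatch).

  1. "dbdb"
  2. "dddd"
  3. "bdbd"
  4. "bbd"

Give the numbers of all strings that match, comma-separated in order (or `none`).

1 → match
2 → match
3 → match
4 → no match

1, 2, 3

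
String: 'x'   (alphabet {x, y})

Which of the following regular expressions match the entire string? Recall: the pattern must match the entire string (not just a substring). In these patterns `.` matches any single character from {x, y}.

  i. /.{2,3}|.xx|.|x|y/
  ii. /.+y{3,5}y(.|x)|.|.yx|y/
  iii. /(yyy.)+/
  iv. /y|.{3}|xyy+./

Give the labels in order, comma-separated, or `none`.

i → match
ii → match
iii → no match — must start with 'yyy'
iv → no match

i, ii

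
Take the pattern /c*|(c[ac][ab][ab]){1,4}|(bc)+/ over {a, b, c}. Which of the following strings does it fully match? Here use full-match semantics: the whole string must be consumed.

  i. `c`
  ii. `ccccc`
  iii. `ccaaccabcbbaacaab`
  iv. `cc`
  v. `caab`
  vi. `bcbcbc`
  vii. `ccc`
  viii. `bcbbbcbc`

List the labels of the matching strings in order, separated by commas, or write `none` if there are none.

i → match
ii → match
iii → no match
iv → match
v → match
vi → match
vii → match
viii → no match

i, ii, iv, v, vi, vii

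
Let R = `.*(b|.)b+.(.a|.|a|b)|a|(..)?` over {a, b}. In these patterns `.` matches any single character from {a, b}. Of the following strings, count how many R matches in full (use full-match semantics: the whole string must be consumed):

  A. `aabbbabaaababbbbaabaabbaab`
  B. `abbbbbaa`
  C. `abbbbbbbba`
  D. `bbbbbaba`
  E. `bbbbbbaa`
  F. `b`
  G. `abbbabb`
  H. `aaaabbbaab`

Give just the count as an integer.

4

A → no match
B. `abbbbbaa` → match
C. `abbbbbbbba` → match
D. `bbbbbaba` → match
E. `bbbbbbaa` → match
F. `b` → no match
G. `abbbabb` → no match
H. `aaaabbbaab` → no match
Total matched: 4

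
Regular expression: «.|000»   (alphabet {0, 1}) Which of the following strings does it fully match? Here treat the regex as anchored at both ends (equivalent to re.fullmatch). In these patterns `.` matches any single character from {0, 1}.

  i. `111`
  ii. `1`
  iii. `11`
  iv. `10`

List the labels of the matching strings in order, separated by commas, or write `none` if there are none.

ii

i → no match
ii → match
iii → no match
iv → no match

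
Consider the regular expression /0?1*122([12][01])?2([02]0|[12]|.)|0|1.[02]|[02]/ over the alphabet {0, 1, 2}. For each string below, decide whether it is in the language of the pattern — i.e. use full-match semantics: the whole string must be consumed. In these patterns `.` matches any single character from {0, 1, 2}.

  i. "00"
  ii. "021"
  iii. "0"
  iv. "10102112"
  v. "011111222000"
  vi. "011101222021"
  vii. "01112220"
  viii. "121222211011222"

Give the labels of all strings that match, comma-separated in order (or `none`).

iii, vii

i. "00" → no match
ii. "021" → no match
iii. "0" → match
iv. "10102112" → no match
v. "011111222000" → no match
vi. "011101222021" → no match
vii. "01112220" → match
viii → no match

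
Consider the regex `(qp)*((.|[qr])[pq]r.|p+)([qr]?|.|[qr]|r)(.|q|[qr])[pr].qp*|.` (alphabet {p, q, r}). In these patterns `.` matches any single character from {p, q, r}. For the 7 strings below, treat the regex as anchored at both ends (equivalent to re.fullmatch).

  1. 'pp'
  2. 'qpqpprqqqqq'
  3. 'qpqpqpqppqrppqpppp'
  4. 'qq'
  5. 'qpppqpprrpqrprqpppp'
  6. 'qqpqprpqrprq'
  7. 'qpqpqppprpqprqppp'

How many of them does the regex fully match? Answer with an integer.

2

1 → no match
2 → no match
3 → match
4 → no match
5 → no match
6 → no match
7 → match
Total matched: 2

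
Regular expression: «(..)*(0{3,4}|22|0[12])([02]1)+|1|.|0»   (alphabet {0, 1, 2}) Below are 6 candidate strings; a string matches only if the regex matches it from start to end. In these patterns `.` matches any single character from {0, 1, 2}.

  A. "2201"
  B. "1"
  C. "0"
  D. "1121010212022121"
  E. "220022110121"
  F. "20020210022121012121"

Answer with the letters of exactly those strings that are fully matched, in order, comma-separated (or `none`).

A → match
B → match
C → match
D → match
E → match
F → match

A, B, C, D, E, F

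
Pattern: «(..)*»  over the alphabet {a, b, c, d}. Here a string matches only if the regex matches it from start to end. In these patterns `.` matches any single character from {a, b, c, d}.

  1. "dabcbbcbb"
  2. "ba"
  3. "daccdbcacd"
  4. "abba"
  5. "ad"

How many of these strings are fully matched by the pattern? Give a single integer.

4

1 → no match
2 → match
3 → match
4 → match
5 → match
Total matched: 4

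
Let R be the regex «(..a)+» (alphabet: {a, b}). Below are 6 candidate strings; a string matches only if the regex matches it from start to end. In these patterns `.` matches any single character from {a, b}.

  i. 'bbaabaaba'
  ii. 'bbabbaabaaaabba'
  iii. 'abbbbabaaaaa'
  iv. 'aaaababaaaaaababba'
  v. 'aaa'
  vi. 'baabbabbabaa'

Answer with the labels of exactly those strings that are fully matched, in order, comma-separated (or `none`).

i, ii, iv, v, vi

i → match
ii → match
iii → no match
iv → match
v → match
vi → match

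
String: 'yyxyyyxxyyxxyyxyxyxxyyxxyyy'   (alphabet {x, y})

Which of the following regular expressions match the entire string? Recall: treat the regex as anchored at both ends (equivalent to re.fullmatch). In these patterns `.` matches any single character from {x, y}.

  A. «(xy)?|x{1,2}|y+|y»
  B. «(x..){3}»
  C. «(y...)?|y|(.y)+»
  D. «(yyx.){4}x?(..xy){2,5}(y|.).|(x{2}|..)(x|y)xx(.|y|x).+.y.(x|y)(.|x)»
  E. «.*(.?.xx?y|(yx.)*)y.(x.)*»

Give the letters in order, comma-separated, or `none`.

D, E

A → no match
B → no match — must start with 'x'
C → no match
D → match
E → match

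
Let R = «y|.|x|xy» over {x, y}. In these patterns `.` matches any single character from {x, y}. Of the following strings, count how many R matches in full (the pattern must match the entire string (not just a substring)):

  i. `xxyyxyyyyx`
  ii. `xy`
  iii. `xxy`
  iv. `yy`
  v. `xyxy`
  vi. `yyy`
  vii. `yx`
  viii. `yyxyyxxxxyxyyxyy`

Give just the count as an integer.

1

i → no match
ii → match
iii → no match
iv → no match
v → no match
vi → no match
vii → no match
viii → no match
Total matched: 1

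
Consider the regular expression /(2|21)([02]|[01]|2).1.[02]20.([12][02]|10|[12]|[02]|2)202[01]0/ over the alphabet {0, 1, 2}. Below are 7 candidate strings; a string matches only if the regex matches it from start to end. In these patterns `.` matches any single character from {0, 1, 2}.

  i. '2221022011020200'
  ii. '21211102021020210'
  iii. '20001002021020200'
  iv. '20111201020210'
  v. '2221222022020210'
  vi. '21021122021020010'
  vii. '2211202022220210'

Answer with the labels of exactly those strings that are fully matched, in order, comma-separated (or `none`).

i → match
ii → match
iii → no match
iv → no match
v → match
vi → no match
vii → match

i, ii, v, vii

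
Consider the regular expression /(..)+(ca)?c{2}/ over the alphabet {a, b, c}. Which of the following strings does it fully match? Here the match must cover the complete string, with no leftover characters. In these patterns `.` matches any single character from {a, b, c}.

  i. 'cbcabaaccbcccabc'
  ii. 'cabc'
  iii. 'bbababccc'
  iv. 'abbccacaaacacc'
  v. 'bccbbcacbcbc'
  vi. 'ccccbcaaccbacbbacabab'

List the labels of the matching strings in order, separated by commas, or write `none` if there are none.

iv

i → no match
ii. 'cabc' → no match
iii. 'bbababccc' → no match
iv → match
v. 'bccbbcacbcbc' → no match
vi → no match — must end with 'c'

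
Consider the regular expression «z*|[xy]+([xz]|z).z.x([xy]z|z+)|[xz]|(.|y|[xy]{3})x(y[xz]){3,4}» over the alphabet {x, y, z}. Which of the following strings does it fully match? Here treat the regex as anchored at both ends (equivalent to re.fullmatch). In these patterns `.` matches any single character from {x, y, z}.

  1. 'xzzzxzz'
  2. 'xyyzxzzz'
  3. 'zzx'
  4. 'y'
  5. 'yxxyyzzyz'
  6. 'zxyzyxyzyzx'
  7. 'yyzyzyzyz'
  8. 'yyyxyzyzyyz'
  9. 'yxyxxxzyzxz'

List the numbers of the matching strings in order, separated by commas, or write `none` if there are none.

none

1 → no match
2 → no match
3 → no match
4 → no match
5 → no match
6 → no match
7 → no match
8 → no match
9 → no match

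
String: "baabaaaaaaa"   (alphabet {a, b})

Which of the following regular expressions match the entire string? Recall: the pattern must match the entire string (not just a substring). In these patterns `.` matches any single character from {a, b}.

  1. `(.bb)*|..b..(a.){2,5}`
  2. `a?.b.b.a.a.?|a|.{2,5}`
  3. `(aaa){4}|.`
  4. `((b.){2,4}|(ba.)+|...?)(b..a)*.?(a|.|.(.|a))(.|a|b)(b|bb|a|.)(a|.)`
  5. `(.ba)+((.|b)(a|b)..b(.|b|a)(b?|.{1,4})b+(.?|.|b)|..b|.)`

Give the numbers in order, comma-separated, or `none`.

4

1 → no match
2 → no match
3 → no match
4 → match
5 → no match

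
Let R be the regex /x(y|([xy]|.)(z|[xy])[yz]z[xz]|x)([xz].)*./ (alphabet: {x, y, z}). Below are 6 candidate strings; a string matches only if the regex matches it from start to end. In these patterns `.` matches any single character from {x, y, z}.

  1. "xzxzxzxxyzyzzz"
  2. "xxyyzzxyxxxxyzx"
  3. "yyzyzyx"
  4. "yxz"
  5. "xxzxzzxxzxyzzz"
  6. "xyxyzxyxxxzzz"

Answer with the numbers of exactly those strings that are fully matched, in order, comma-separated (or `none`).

1 → no match
2 → no match
3 → no match — must start with "x"
4 → no match — must start with "x"
5 → no match
6 → no match

none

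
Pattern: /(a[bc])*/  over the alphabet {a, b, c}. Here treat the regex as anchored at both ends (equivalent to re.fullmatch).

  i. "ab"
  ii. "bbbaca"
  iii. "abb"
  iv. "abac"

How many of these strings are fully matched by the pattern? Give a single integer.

2

i. "ab" → match
ii. "bbbaca" → no match
iii. "abb" → no match
iv. "abac" → match
Total matched: 2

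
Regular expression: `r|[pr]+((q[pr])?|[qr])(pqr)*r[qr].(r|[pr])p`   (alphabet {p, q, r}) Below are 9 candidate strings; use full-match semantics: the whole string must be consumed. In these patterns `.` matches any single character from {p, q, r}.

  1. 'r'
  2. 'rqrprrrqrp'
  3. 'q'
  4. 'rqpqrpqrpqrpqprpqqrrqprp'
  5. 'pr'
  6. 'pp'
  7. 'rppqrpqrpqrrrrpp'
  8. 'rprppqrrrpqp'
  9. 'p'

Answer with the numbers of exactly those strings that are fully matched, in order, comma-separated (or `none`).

1, 7

1 → match
2 → no match
3 → no match
4 → no match
5 → no match
6 → no match
7 → match
8 → no match
9 → no match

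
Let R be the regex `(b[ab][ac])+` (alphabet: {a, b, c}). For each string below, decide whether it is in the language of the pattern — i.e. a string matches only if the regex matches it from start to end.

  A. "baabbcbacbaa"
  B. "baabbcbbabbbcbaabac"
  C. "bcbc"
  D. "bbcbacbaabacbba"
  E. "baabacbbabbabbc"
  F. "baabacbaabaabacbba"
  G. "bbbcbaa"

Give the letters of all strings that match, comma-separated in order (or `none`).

A, D, E, F

A → match
B → no match
C → no match
D → match
E → match
F → match
G → no match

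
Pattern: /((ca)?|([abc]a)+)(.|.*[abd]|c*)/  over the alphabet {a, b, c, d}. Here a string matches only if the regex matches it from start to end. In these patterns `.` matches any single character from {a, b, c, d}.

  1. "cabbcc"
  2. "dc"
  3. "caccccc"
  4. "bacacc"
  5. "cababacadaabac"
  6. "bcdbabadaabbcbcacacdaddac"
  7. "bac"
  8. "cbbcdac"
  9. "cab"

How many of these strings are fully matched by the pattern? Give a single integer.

4

1. "cabbcc" → no match
2. "dc" → no match
3. "caccccc" → match
4. "bacacc" → match
5 → no match
6 → no match
7. "bac" → match
8. "cbbcdac" → no match
9. "cab" → match
Total matched: 4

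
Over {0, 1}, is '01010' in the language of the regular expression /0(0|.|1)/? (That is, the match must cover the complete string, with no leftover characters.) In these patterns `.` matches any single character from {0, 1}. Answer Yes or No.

No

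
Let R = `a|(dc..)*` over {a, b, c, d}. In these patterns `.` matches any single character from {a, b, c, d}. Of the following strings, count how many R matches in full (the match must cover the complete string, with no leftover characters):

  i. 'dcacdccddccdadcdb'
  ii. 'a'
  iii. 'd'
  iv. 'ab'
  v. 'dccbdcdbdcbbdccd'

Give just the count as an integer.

2

i → no match
ii → match
iii → no match
iv → no match
v → match
Total matched: 2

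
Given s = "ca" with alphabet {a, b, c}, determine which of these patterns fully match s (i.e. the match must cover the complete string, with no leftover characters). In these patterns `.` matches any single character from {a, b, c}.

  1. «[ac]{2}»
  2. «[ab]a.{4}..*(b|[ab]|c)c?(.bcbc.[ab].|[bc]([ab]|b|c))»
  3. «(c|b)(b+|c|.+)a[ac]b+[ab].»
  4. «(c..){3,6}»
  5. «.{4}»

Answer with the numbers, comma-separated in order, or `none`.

1

1 → match
2 → no match
3 → no match
4 → no match
5 → no match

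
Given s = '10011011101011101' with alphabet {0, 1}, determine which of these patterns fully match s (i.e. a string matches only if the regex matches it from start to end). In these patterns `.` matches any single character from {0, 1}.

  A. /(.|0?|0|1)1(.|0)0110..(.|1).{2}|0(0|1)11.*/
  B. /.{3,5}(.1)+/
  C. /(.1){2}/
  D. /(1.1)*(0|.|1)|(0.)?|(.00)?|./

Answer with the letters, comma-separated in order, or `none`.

A → no match
B → match
C → no match
D → no match

B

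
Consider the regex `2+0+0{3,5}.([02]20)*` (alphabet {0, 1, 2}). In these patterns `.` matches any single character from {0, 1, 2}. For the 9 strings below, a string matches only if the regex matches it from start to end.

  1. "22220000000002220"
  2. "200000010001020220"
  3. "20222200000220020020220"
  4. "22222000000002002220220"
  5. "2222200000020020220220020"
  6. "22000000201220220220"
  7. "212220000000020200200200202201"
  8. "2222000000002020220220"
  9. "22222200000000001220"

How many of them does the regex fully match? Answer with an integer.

1 → match
2 → no match
3 → no match
4 → no match
5 → match
6 → no match
7 → no match
8 → match
9 → match
Total matched: 4

4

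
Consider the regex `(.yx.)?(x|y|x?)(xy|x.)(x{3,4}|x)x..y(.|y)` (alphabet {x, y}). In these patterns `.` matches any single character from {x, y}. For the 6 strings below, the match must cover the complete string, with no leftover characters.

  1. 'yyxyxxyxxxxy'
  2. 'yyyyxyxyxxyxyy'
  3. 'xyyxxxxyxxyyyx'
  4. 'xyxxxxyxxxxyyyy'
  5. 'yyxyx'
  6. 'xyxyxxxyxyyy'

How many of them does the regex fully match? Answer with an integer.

1

1 → no match
2 → no match
3 → no match
4 → match
5 → no match
6 → no match
Total matched: 1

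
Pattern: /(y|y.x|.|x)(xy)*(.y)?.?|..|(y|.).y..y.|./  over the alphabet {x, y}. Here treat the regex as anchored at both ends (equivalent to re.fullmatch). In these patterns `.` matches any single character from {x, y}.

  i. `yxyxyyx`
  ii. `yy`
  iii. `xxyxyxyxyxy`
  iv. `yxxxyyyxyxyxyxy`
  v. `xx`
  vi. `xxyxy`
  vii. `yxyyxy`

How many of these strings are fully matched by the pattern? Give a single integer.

i → match
ii → match
iii → match
iv → no match
v → match
vi → match
vii → no match
Total matched: 5

5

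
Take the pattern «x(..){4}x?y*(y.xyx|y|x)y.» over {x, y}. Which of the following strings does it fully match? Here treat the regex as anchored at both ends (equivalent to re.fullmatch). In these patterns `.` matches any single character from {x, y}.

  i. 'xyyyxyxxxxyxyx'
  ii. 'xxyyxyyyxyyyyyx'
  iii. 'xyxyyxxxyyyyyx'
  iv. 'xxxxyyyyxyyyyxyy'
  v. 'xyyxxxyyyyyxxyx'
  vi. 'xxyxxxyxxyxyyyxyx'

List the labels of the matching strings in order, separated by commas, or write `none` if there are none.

i, ii, iii, iv

i → match
ii → match
iii → match
iv → match
v → no match
vi → no match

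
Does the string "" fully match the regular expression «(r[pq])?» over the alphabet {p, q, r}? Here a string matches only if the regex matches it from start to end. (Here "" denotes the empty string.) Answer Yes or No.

Yes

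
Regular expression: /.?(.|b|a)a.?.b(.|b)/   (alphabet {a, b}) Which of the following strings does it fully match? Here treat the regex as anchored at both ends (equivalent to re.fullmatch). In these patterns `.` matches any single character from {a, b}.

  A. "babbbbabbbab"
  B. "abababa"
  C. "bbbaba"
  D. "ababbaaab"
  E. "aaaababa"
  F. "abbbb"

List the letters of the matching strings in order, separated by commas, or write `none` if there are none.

B

A → no match
B → match
C → no match
D → no match
E → no match
F → no match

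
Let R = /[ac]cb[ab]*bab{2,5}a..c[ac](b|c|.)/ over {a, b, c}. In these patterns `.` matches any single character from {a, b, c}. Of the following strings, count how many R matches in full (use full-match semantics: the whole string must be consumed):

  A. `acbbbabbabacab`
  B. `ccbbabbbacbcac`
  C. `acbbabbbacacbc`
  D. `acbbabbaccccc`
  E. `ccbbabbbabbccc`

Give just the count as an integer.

A → match
B → match
C → no match
D → match
E → match
Total matched: 4

4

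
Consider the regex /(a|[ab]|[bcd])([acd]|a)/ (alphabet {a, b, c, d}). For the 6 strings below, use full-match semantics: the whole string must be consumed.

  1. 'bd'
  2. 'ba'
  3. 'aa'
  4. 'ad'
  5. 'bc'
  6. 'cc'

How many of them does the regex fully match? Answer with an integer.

1 → match
2 → match
3 → match
4 → match
5 → match
6 → match
Total matched: 6

6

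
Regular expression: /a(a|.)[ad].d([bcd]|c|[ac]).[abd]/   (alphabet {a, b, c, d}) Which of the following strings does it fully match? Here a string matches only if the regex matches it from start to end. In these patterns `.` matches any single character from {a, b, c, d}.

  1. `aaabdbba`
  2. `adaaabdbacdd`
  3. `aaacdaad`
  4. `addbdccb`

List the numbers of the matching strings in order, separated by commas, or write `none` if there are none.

1, 3, 4

1 → match
2 → no match
3 → match
4 → match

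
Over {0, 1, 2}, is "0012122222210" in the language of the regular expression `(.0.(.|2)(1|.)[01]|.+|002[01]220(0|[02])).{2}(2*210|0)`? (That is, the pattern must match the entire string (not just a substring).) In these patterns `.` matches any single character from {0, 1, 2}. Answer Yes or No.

Yes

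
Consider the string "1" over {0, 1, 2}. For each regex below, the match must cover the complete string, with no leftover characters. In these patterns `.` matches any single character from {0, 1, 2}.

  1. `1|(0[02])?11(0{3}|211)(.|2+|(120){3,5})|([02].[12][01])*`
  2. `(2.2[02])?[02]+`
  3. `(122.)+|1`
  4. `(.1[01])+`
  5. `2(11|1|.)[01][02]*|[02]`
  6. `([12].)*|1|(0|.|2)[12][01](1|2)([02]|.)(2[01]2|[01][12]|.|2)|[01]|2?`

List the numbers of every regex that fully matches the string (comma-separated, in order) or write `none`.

1, 3, 6

1 → match
2 → no match
3 → match
4 → no match
5 → no match
6 → match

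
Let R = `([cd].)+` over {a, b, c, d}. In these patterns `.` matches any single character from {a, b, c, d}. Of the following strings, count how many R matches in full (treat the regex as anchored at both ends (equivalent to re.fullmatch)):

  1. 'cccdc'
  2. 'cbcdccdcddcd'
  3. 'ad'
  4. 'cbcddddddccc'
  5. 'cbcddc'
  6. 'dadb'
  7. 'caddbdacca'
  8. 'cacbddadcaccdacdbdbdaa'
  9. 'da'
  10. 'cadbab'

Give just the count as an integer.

5

1 → no match
2 → match
3 → no match
4 → match
5 → match
6 → match
7 → no match
8 → no match
9 → match
10 → no match
Total matched: 5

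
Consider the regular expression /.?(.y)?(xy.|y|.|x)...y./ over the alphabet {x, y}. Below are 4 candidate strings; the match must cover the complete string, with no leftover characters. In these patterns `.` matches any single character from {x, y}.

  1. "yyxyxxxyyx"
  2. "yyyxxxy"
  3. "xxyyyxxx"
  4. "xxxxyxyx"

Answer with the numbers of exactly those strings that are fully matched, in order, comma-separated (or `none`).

1 → match
2 → no match
3 → no match
4 → no match

1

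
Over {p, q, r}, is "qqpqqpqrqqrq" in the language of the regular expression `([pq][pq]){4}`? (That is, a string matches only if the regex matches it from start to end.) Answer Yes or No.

No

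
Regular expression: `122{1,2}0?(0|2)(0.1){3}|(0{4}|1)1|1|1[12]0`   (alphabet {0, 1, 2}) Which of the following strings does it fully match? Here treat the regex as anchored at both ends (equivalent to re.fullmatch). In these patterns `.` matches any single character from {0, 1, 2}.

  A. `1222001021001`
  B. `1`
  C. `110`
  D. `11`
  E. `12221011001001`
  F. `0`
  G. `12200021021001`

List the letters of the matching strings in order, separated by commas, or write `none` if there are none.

A, B, C, D, G

A → match
B. `1` → match
C. `110` → match
D. `11` → match
E → no match
F. `0` → no match
G → match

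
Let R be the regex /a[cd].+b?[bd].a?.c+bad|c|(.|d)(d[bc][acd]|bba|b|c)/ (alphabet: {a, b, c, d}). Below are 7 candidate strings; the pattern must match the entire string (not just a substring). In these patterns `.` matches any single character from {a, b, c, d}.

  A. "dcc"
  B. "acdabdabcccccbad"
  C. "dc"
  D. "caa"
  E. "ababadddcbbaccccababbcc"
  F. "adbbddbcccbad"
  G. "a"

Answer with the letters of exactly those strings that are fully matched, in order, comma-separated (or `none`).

A. "dcc" → no match
B → match
C. "dc" → match
D. "caa" → no match
E → no match
F → match
G. "a" → no match

B, C, F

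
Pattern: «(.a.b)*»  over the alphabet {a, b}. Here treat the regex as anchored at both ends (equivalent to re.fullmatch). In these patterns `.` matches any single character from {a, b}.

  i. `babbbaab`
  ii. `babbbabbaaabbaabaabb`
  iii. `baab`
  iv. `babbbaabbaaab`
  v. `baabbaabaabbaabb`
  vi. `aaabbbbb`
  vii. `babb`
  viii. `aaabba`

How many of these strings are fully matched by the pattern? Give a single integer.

5

i. `babbbaab` → match
ii → match
iii. `baab` → match
iv → no match
v → match
vi. `aaabbbbb` → no match
vii. `babb` → match
viii. `aaabba` → no match
Total matched: 5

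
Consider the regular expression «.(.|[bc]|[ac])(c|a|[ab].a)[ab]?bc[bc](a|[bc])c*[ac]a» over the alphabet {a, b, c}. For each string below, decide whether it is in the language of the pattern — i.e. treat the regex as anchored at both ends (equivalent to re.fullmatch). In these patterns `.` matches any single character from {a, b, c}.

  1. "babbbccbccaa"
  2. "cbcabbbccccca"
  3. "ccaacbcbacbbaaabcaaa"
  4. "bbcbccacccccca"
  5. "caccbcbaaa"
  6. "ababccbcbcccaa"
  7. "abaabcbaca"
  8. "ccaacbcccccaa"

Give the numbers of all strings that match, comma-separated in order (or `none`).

1 → no match
2 → no match
3 → no match
4 → match
5 → no match
6 → no match
7 → match
8 → no match

4, 7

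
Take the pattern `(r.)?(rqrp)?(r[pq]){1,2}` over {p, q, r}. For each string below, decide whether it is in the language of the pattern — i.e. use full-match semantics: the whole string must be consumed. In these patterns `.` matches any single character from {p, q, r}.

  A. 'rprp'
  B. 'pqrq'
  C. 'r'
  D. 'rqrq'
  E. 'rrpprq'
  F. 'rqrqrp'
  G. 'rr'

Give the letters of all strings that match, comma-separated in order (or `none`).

A, D, F

A → match
B → no match
C → no match
D → match
E → no match
F → match
G → no match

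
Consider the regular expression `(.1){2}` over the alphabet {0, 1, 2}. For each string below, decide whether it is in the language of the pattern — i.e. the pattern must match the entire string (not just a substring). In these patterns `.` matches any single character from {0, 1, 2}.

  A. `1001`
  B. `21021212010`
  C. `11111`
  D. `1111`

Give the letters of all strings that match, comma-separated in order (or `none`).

D

A → no match
B → no match — must end with `1`
C → no match
D → match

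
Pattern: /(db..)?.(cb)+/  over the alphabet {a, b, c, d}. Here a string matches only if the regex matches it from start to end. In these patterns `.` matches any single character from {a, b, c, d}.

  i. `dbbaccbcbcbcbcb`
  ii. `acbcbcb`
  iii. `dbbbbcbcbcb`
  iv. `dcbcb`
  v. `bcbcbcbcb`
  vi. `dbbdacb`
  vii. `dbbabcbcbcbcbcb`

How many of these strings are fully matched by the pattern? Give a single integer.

7

i → match
ii → match
iii → match
iv → match
v → match
vi → match
vii → match
Total matched: 7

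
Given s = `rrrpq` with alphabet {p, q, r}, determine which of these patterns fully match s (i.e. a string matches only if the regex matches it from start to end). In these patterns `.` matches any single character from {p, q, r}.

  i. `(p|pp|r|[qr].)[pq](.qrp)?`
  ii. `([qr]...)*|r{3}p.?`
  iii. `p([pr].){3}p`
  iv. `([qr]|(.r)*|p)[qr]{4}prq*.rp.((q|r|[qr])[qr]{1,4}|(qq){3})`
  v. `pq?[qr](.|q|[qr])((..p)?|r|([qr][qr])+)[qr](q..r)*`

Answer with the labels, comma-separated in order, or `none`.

i → no match
ii → match
iii → no match — must start with `p`
iv → no match
v → no match — must start with `p`

ii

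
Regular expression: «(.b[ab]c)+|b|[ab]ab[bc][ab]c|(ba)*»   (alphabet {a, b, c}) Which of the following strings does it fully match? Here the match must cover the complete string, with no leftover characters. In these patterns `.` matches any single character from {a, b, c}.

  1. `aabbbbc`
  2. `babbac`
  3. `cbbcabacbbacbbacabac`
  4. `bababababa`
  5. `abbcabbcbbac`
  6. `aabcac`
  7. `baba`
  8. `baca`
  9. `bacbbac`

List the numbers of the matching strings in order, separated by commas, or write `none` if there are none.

1 → no match
2 → match
3 → match
4 → match
5 → match
6 → match
7 → match
8 → no match
9 → no match

2, 3, 4, 5, 6, 7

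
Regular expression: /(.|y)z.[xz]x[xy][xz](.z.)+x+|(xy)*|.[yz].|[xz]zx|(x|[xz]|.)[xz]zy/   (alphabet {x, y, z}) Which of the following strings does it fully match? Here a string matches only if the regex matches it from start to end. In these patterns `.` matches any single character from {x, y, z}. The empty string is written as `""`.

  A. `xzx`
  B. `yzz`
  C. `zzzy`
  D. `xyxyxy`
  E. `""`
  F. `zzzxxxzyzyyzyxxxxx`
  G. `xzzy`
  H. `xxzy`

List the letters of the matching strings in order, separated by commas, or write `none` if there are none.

A, B, C, D, E, F, G, H

A → match
B → match
C → match
D → match
E → match
F → match
G → match
H → match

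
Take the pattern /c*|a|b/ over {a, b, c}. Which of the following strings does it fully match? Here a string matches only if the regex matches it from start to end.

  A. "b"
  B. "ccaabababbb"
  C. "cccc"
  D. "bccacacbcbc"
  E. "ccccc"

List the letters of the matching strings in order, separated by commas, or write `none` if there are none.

A. "b" → match
B. "ccaabababbb" → no match
C. "cccc" → match
D. "bccacacbcbc" → no match
E. "ccccc" → match

A, C, E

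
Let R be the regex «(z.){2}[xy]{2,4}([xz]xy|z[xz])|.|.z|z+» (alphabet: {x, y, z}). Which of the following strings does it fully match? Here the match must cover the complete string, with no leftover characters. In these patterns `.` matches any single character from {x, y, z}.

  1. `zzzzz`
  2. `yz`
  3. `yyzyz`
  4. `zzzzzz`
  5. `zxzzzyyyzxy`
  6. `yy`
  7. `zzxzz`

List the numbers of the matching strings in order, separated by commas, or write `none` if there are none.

1, 2, 4

1 → match
2 → match
3 → no match
4 → match
5 → no match
6 → no match
7 → no match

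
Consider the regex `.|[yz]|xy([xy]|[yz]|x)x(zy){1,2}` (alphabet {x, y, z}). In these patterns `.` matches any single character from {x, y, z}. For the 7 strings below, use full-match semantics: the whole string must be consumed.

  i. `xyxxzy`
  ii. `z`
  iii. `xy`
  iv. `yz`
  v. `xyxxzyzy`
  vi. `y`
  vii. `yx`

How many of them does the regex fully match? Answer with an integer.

i → match
ii → match
iii → no match
iv → no match
v → match
vi → match
vii → no match
Total matched: 4

4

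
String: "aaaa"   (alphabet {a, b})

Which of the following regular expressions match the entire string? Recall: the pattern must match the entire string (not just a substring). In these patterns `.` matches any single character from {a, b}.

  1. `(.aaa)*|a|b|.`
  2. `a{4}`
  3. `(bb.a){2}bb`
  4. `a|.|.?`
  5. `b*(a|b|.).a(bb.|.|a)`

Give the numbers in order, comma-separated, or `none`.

1 → match
2 → match
3 → no match — must start with "bb"
4 → no match
5 → match

1, 2, 5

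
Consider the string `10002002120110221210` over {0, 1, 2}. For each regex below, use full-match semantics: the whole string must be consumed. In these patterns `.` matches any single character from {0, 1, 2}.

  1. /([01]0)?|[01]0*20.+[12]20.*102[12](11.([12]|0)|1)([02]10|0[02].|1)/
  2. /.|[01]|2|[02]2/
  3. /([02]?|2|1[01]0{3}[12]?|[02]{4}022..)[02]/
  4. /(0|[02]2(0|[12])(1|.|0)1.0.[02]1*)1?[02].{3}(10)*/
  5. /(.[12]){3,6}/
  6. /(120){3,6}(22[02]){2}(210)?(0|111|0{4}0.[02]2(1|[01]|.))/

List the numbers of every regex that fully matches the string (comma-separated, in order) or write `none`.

1

1 → match
2 → no match
3 → no match
4 → no match
5 → no match
6 → no match — must start with `120`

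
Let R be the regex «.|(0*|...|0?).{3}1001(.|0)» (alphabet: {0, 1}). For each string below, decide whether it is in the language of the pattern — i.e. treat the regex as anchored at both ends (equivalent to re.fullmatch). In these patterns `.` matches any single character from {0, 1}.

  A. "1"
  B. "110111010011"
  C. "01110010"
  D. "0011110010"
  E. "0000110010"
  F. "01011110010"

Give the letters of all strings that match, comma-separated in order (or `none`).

A, C, D, E, F

A → match
B → no match
C → match
D → match
E → match
F → match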